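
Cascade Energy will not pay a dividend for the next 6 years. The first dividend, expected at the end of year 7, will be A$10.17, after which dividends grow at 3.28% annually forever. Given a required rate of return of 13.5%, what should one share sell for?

Deferred-dividend DDM. At t=6 the remaining stream is a growing perpetuity with first payment D_7 = 10.17.
V_6 = D_7/(r−g) = 10.17/(0.135−0.0328) = 99.5108
P₀ = V_6/(1+r)^6 = 99.5108/(1+0.135)^6 = 46.5473

A$46.55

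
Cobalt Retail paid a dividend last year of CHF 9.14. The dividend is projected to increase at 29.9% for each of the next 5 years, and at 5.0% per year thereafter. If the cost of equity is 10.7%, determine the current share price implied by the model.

Two-stage DDM. Project D₁…D_5 at 0.299, terminal growth 0.05, discount at r = 0.107.
D_1 = 11.8729
D_2 = 15.4228
D_3 = 20.0343
D_4 = 26.0245
D_5 = 33.8059
Terminal value at t=5: TV = D_6/(r−g) = 35.4961/(0.107−0.05) = 622.7395
P₀ = 11.8729/(1+0.107)^1 + 15.4228/(1+0.107)^2 + 20.0343/(1+0.107)^3 + 26.0245/(1+0.107)^4 + 33.8059/(1+0.107)^5 + 622.7395/(1+0.107)^5 = 450.3447

CHF 450.34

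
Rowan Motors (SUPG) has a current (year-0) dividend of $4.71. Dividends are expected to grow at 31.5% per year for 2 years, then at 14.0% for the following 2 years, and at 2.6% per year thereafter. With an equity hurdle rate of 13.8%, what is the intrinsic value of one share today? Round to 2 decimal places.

Three-stage DDM. Project D₁…D_4; terminal Gordon value at t=4 with g = 0.026; discount at r = 0.138.
D_1 = 6.1936
D_2 = 8.1446
D_3 = 9.2849
D_4 = 10.5848
TV_4 = 10.8600/(0.138−0.026) = 96.9642
P₀ = Σ Dₜ/(1+r)ᵗ + TV_4/(1+r)^4 = 82.1583

$82.16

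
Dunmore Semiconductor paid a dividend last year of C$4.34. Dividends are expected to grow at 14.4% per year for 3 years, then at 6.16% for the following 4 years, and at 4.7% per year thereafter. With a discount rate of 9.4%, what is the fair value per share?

Three-stage DDM. Project D₁…D_7; terminal Gordon value at t=7 with g = 0.047; discount at r = 0.094.
D_1 = 4.9650
D_2 = 5.6799
D_3 = 6.4978
D_4 = 6.8981
D_5 = 7.3230
D_6 = 7.7741
D_7 = 8.2530
TV_7 = 8.6409/(0.094−0.047) = 183.8486
P₀ = Σ Dₜ/(1+r)ᵗ + TV_7/(1+r)^7 = 130.6961

C$130.70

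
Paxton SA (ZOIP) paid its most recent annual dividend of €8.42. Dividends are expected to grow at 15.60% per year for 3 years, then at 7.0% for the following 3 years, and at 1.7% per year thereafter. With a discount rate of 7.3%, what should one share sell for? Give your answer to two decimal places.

Three-stage DDM. Project D₁…D_6; terminal Gordon value at t=6 with g = 0.017; discount at r = 0.073.
D_1 = 9.7335
D_2 = 11.2519
D_3 = 13.0073
D_4 = 13.9178
D_5 = 14.8920
D_6 = 15.9344
TV_6 = 16.2053/(0.073−0.017) = 289.3809
P₀ = Σ Dₜ/(1+r)ᵗ + TV_6/(1+r)^6 = 250.3984

€250.40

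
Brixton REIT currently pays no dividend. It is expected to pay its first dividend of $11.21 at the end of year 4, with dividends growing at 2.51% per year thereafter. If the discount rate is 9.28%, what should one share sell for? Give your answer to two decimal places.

$126.88

Deferred-dividend DDM. At t=3 the remaining stream is a growing perpetuity with first payment D_4 = 11.21.
V_3 = D_4/(r−g) = 11.21/(0.0928−0.0251) = 165.5835
P₀ = V_3/(1+r)^3 = 165.5835/(1+0.0928)^3 = 126.8805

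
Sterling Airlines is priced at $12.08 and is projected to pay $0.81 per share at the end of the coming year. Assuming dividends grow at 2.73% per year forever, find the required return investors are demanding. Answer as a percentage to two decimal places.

9.44%

Rearranging the constant-growth DDM: r = D₁/P₀ + g.
r = 0.8100 / 12.08 + 0.0273 = 0.06705 + 0.0273 = 0.09435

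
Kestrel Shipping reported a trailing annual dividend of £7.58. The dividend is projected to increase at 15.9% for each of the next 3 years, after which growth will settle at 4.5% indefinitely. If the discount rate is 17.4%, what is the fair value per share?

Two-stage DDM. Project D₁…D_3 at 0.159, terminal growth 0.045, discount at r = 0.174.
D_1 = 8.7852
D_2 = 10.1821
D_3 = 11.8010
Terminal value at t=3: TV = D_4/(r−g) = 12.3321/(0.174−0.045) = 95.5974
P₀ = 8.7852/(1+0.174)^1 + 10.1821/(1+0.174)^2 + 11.8010/(1+0.174)^3 + 95.5974/(1+0.174)^3 = 81.2440

£81.24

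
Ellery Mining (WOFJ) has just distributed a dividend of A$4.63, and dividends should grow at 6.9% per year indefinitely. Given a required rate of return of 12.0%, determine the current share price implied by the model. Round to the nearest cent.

A$97.05

Gordon growth model: P₀ = D₁/(r − g). D₁ = 4.63 × (1 + 0.069) = 4.9495.
P₀ = 4.9495 / (0.12 − 0.069) = 4.9495 / 0.051 = 97.0484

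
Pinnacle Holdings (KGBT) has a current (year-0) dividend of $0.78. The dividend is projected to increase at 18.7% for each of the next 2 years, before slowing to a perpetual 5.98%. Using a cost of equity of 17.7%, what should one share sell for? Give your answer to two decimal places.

Two-stage DDM. Project D₁…D_2 at 0.187, terminal growth 0.0598, discount at r = 0.177.
D_1 = 0.9259
D_2 = 1.0990
Terminal value at t=2: TV = D_3/(r−g) = 1.1647/(0.177−0.0598) = 9.9378
P₀ = 0.9259/(1+0.177)^1 + 1.0990/(1+0.177)^2 + 9.9378/(1+0.177)^2 = 8.7536

$8.75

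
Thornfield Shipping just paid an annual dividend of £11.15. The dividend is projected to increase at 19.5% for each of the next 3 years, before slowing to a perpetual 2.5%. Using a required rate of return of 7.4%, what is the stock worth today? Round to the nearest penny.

Two-stage DDM. Project D₁…D_3 at 0.195, terminal growth 0.025, discount at r = 0.074.
D_1 = 13.3243
D_2 = 15.9225
D_3 = 19.0274
Terminal value at t=3: TV = D_4/(r−g) = 19.5030/(0.074−0.025) = 398.0214
P₀ = 13.3243/(1+0.074)^1 + 15.9225/(1+0.074)^2 + 19.0274/(1+0.074)^3 + 398.0214/(1+0.074)^3 = 362.8565

£362.86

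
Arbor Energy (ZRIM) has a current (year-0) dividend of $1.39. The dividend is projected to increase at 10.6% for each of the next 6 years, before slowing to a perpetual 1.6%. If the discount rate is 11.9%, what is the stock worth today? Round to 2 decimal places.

Two-stage DDM. Project D₁…D_6 at 0.106, terminal growth 0.016, discount at r = 0.119.
D_1 = 1.5373
D_2 = 1.7003
D_3 = 1.8805
D_4 = 2.0799
D_5 = 2.3003
D_6 = 2.5442
Terminal value at t=6: TV = D_7/(r−g) = 2.5849/(0.119−0.016) = 25.0959
P₀ = 1.5373/(1+0.119)^1 + 1.7003/(1+0.119)^2 + 1.8805/(1+0.119)^3 + 2.0799/(1+0.119)^4 + 2.3003/(1+0.119)^5 + 2.5442/(1+0.119)^6 + 25.0959/(1+0.119)^6 = 20.7900

$20.79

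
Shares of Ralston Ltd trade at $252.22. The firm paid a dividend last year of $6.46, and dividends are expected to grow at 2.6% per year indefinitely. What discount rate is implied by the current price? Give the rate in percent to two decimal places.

Rearranging the constant-growth DDM: r = D₁/P₀ + g.
D₁ = 6.46 × (1 + 0.026) = 6.6280.
r = 6.6280 / 252.22 + 0.026 = 0.02628 + 0.026 = 0.05228

5.23%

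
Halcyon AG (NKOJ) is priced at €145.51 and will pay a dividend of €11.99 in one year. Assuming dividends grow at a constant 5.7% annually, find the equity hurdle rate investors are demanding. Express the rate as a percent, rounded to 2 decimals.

13.94%

Rearranging the constant-growth DDM: r = D₁/P₀ + g.
r = 11.9900 / 145.51 + 0.057 = 0.08240 + 0.057 = 0.13940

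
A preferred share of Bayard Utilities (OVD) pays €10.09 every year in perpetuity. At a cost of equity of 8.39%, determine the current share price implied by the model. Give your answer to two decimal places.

Zero-growth DDM (perpetuity): P₀ = D/r = 10.09 / 0.0839 = 120.2622

€120.26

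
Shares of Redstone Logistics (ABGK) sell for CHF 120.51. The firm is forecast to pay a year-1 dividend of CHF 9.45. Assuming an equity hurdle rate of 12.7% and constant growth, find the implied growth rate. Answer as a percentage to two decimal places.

4.86%

From P₀ = D₁/(r − g), the implied growth is g = r − D₁/P₀.
g = 0.127 − 9.45/120.51 = 0.127 − 0.07842 = 0.04858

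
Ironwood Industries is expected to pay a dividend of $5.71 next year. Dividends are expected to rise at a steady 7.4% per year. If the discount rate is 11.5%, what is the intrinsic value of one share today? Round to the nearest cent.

Gordon growth model: P₀ = D₁/(r − g), with D₁ = 5.71 given directly.
P₀ = 5.7100 / (0.115 − 0.074) = 5.7100 / 0.041 = 139.2683

$139.27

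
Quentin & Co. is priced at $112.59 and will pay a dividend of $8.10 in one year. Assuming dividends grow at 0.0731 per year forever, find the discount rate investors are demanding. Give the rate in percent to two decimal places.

Rearranging the constant-growth DDM: r = D₁/P₀ + g.
r = 8.1000 / 112.59 + 0.0731 = 0.07194 + 0.0731 = 0.14504

14.50%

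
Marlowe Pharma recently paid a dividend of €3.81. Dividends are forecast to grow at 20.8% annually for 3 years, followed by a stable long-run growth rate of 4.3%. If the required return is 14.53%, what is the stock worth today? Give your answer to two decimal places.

Two-stage DDM. Project D₁…D_3 at 0.208, terminal growth 0.043, discount at r = 0.1453.
D_1 = 4.6025
D_2 = 5.5598
D_3 = 6.7162
Terminal value at t=3: TV = D_4/(r−g) = 7.0050/(0.1453−0.043) = 68.4754
P₀ = 4.6025/(1+0.1453)^1 + 5.5598/(1+0.1453)^2 + 6.7162/(1+0.1453)^3 + 68.4754/(1+0.1453)^3 = 58.3080

€58.31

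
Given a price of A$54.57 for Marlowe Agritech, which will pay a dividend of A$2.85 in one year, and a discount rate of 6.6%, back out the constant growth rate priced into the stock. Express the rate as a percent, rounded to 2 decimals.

From P₀ = D₁/(r − g), the implied growth is g = r − D₁/P₀.
g = 0.066 − 2.85/54.57 = 0.066 − 0.05223 = 0.01377

1.38%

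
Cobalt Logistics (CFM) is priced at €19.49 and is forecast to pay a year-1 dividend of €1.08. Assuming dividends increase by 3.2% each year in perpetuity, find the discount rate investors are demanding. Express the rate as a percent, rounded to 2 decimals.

Rearranging the constant-growth DDM: r = D₁/P₀ + g.
r = 1.0800 / 19.49 + 0.032 = 0.05541 + 0.032 = 0.08741

8.74%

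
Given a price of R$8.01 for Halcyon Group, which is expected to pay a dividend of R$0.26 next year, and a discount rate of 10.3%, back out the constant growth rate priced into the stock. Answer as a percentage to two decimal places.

7.05%

From P₀ = D₁/(r − g), the implied growth is g = r − D₁/P₀.
g = 0.103 − 0.26/8.01 = 0.103 − 0.03246 = 0.07054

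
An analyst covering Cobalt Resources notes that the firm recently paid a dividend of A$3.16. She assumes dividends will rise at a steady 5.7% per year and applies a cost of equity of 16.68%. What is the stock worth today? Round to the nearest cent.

A$30.42

Gordon growth model: P₀ = D₁/(r − g). D₁ = 3.16 × (1 + 0.057) = 3.3401.
P₀ = 3.3401 / (0.1668 − 0.057) = 3.3401 / 0.1098 = 30.4200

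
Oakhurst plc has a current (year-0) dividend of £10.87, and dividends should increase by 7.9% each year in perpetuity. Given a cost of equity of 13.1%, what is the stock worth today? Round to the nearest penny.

£225.55

Gordon growth model: P₀ = D₁/(r − g). D₁ = 10.87 × (1 + 0.079) = 11.7287.
P₀ = 11.7287 / (0.131 − 0.079) = 11.7287 / 0.052 = 225.5525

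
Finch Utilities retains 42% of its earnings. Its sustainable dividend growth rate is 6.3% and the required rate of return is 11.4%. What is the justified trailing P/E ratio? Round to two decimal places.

12.09

Payout ratio b = 1 − 0.42 = 0.58.
Justified trailing P/E = b(1+g)/(r−g) = 0.58×(1+0.063)/(0.114−0.063) = 12.0890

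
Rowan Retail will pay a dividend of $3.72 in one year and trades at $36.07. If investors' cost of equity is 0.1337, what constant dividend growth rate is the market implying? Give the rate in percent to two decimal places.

From P₀ = D₁/(r − g), the implied growth is g = r − D₁/P₀.
g = 0.1337 − 3.72/36.07 = 0.1337 − 0.10313 = 0.03057

3.06%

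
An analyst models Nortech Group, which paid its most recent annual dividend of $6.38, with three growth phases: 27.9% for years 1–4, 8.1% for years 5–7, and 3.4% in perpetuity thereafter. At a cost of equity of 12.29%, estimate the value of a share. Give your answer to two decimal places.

Three-stage DDM. Project D₁…D_7; terminal Gordon value at t=7 with g = 0.034; discount at r = 0.1229.
D_1 = 8.1600
D_2 = 10.4367
D_3 = 13.3485
D_4 = 17.0727
D_5 = 18.4556
D_6 = 19.9505
D_7 = 21.5665
TV_7 = 22.2998/(0.1229−0.034) = 250.8411
P₀ = Σ Dₜ/(1+r)ᵗ + TV_7/(1+r)^7 = 177.0127

$177.01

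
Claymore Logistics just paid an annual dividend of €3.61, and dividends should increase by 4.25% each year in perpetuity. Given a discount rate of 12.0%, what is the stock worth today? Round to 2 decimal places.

Gordon growth model: P₀ = D₁/(r − g). D₁ = 3.61 × (1 + 0.0425) = 3.7634.
P₀ = 3.7634 / (0.12 − 0.0425) = 3.7634 / 0.0775 = 48.5603

€48.56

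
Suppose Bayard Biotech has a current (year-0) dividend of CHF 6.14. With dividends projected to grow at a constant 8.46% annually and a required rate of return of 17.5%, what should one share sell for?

CHF 73.67

Gordon growth model: P₀ = D₁/(r − g). D₁ = 6.14 × (1 + 0.0846) = 6.6594.
P₀ = 6.6594 / (0.175 − 0.0846) = 6.6594 / 0.0904 = 73.6664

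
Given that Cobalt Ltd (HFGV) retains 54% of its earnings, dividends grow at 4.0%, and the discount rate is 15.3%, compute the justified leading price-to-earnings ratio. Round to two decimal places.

Payout ratio b = 1 − 0.54 = 0.46.
Justified leading P/E = b/(r−g) = 0.46/(0.153−0.04) = 4.0708

4.07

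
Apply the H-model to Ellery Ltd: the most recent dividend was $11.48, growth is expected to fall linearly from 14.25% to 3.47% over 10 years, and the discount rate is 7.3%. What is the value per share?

H-model: P₀ = D₀[(1+g_L) + H(g_S−g_L)]/(r−g_L), with H = 10/2 = 5.
P₀ = 11.48 × [(1+0.0347) + 5×(0.1425−0.0347)] / (0.073−0.0347)
   = 11.48 × 1.5737 / 0.0383 = 471.6991

$471.70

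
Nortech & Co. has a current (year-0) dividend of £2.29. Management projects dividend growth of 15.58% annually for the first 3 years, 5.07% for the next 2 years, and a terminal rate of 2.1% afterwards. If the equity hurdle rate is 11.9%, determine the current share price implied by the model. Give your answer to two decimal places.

Three-stage DDM. Project D₁…D_5; terminal Gordon value at t=5 with g = 0.021; discount at r = 0.119.
D_1 = 2.6468
D_2 = 3.0592
D_3 = 3.5358
D_4 = 3.7150
D_5 = 3.9034
TV_5 = 3.9854/(0.119−0.021) = 40.6669
P₀ = Σ Dₜ/(1+r)ᵗ + TV_5/(1+r)^5 = 35.1048

£35.10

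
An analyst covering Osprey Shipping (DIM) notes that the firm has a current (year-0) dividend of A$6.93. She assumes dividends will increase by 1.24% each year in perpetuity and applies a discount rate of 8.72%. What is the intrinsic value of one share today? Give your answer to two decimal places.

A$93.80

Gordon growth model: P₀ = D₁/(r − g). D₁ = 6.93 × (1 + 0.0124) = 7.0159.
P₀ = 7.0159 / (0.0872 − 0.0124) = 7.0159 / 0.0748 = 93.7959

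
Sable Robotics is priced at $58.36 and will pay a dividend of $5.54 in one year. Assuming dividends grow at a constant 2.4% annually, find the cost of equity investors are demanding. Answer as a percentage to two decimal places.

Rearranging the constant-growth DDM: r = D₁/P₀ + g.
r = 5.5400 / 58.36 + 0.024 = 0.09493 + 0.024 = 0.11893

11.89%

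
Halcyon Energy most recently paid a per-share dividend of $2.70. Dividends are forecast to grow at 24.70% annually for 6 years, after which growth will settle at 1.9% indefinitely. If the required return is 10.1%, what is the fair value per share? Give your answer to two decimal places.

$96.45

Two-stage DDM. Project D₁…D_6 at 0.247, terminal growth 0.019, discount at r = 0.101.
D_1 = 3.3669
D_2 = 4.1985
D_3 = 5.2356
D_4 = 6.5287
D_5 = 8.1413
D_6 = 10.1523
Terminal value at t=6: TV = D_7/(r−g) = 10.3451/(0.101−0.019) = 126.1603
P₀ = 3.3669/(1+0.101)^1 + 4.1985/(1+0.101)^2 + 5.2356/(1+0.101)^3 + 6.5287/(1+0.101)^4 + 8.1413/(1+0.101)^5 + 10.1523/(1+0.101)^6 + 126.1603/(1+0.101)^6 = 96.4462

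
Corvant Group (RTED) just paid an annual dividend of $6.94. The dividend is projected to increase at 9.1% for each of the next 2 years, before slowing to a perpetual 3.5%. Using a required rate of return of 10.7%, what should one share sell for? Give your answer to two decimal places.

$110.48

Two-stage DDM. Project D₁…D_2 at 0.091, terminal growth 0.035, discount at r = 0.107.
D_1 = 7.5715
D_2 = 8.2606
Terminal value at t=2: TV = D_3/(r−g) = 8.5497/(0.107−0.035) = 118.7454
P₀ = 7.5715/(1+0.107)^1 + 8.2606/(1+0.107)^2 + 118.7454/(1+0.107)^2 = 110.4800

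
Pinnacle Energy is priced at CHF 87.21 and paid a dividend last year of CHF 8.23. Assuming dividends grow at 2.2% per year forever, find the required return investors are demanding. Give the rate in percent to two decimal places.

11.84%

Rearranging the constant-growth DDM: r = D₁/P₀ + g.
D₁ = 8.23 × (1 + 0.022) = 8.4111.
r = 8.4111 / 87.21 + 0.022 = 0.09645 + 0.022 = 0.11845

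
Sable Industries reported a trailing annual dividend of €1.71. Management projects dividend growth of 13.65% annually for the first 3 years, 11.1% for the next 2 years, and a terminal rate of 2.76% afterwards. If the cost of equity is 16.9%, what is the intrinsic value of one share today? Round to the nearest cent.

€18.08

Three-stage DDM. Project D₁…D_5; terminal Gordon value at t=5 with g = 0.0276; discount at r = 0.169.
D_1 = 1.9434
D_2 = 2.2087
D_3 = 2.5102
D_4 = 2.7888
D_5 = 3.0984
TV_5 = 3.1839/(0.169−0.0276) = 22.5168
P₀ = Σ Dₜ/(1+r)ᵗ + TV_5/(1+r)^5 = 18.0768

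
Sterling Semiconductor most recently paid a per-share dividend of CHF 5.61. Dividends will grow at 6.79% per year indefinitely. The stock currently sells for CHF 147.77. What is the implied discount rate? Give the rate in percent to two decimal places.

10.84%

Rearranging the constant-growth DDM: r = D₁/P₀ + g.
D₁ = 5.61 × (1 + 0.0679) = 5.9909.
r = 5.9909 / 147.77 + 0.0679 = 0.04054 + 0.0679 = 0.10844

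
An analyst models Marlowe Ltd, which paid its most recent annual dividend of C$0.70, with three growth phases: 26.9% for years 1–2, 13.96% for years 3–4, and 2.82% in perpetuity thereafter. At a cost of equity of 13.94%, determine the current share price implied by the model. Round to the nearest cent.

Three-stage DDM. Project D₁…D_4; terminal Gordon value at t=4 with g = 0.0282; discount at r = 0.1394.
D_1 = 0.8883
D_2 = 1.1273
D_3 = 1.2846
D_4 = 1.4639
TV_4 = 1.5052/(0.1394−0.0282) = 13.5363
P₀ = Σ Dₜ/(1+r)ᵗ + TV_4/(1+r)^4 = 11.4164

C$11.42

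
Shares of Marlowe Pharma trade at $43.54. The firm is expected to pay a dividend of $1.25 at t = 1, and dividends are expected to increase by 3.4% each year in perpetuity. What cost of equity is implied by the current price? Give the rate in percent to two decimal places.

Rearranging the constant-growth DDM: r = D₁/P₀ + g.
r = 1.2500 / 43.54 + 0.034 = 0.02871 + 0.034 = 0.06271

6.27%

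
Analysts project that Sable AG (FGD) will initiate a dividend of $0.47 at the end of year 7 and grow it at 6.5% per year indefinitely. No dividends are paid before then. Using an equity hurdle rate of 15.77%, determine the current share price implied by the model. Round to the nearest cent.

$2.11

Deferred-dividend DDM. At t=6 the remaining stream is a growing perpetuity with first payment D_7 = 0.47.
V_6 = D_7/(r−g) = 0.47/(0.1577−0.065) = 5.0701
P₀ = V_6/(1+r)^6 = 5.0701/(1+0.1577)^6 = 2.1059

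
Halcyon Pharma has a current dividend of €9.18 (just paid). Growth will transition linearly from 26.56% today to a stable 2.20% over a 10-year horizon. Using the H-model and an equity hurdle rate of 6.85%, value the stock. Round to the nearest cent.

€442.22

H-model: P₀ = D₀[(1+g_L) + H(g_S−g_L)]/(r−g_L), with H = 10/2 = 5.
P₀ = 9.18 × [(1+0.022) + 5×(0.2656−0.022)] / (0.0685−0.022)
   = 9.18 × 2.2400 / 0.0465 = 442.2194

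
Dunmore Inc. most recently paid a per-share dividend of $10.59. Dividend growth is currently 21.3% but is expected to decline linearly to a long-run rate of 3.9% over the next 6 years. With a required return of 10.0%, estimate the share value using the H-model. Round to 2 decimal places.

$271.00

H-model: P₀ = D₀[(1+g_L) + H(g_S−g_L)]/(r−g_L), with H = 6/2 = 3.
P₀ = 10.59 × [(1+0.039) + 3×(0.213−0.039)] / (0.1−0.039)
   = 10.59 × 1.5610 / 0.061 = 270.9998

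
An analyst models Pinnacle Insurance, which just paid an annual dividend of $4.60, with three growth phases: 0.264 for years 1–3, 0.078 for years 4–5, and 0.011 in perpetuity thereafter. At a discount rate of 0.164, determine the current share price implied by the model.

Three-stage DDM. Project D₁…D_5; terminal Gordon value at t=5 with g = 0.011; discount at r = 0.164.
D_1 = 5.8144
D_2 = 7.3494
D_3 = 9.2896
D_4 = 10.0142
D_5 = 10.7953
TV_5 = 10.9141/(0.164−0.011) = 71.3340
P₀ = Σ Dₜ/(1+r)ᵗ + TV_5/(1+r)^5 = 60.2006

$60.20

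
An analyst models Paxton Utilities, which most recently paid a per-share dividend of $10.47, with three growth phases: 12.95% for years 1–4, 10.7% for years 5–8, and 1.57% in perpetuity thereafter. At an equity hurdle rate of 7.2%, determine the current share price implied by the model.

$368.49

Three-stage DDM. Project D₁…D_8; terminal Gordon value at t=8 with g = 0.0157; discount at r = 0.072.
D_1 = 11.8259
D_2 = 13.3573
D_3 = 15.0871
D_4 = 17.0409
D_5 = 18.8642
D_6 = 20.8827
D_7 = 23.1172
D_8 = 25.5907
TV_8 = 25.9925/(0.072−0.0157) = 461.6780
P₀ = Σ Dₜ/(1+r)ᵗ + TV_8/(1+r)^8 = 368.4891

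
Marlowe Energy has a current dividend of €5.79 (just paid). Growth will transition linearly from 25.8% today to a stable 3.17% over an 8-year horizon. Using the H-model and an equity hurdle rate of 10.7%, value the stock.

€148.93

H-model: P₀ = D₀[(1+g_L) + H(g_S−g_L)]/(r−g_L), with H = 8/2 = 4.
P₀ = 5.79 × [(1+0.0317) + 4×(0.258−0.0317)] / (0.107−0.0317)
   = 5.79 × 1.9369 / 0.0753 = 148.9329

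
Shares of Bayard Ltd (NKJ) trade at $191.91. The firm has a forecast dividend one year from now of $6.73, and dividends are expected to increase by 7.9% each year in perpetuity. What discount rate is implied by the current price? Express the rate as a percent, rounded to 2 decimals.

11.41%

Rearranging the constant-growth DDM: r = D₁/P₀ + g.
r = 6.7300 / 191.91 + 0.079 = 0.03507 + 0.079 = 0.11407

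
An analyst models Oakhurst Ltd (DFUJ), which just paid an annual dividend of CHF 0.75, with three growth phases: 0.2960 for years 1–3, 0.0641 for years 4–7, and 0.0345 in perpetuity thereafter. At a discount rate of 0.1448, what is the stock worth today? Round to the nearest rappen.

CHF 14.15

Three-stage DDM. Project D₁…D_7; terminal Gordon value at t=7 with g = 0.0345; discount at r = 0.1448.
D_1 = 0.9720
D_2 = 1.2597
D_3 = 1.6326
D_4 = 1.7372
D_5 = 1.8486
D_6 = 1.9671
D_7 = 2.0932
TV_7 = 2.1654/(0.1448−0.0345) = 19.6318
P₀ = Σ Dₜ/(1+r)ᵗ + TV_7/(1+r)^7 = 14.1543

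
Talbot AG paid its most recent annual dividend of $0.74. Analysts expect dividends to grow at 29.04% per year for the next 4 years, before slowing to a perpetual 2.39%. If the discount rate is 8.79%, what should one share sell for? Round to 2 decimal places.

Two-stage DDM. Project D₁…D_4 at 0.2904, terminal growth 0.0239, discount at r = 0.0879.
D_1 = 0.9549
D_2 = 1.2322
D_3 = 1.5900
D_4 = 2.0518
Terminal value at t=4: TV = D_5/(r−g) = 2.1008/(0.0879−0.0239) = 32.8251
P₀ = 0.9549/(1+0.0879)^1 + 1.2322/(1+0.0879)^2 + 1.5900/(1+0.0879)^3 + 2.0518/(1+0.0879)^4 + 32.8251/(1+0.0879)^4 = 28.0528

$28.05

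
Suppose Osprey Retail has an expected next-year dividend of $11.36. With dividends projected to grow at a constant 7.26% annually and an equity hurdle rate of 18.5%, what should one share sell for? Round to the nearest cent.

Gordon growth model: P₀ = D₁/(r − g), with D₁ = 11.36 given directly.
P₀ = 11.3600 / (0.185 − 0.0726) = 11.3600 / 0.1124 = 101.0676

$101.07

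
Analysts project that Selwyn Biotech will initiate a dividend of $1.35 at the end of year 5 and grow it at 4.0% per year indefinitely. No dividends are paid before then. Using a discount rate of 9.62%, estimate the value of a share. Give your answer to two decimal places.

Deferred-dividend DDM. At t=4 the remaining stream is a growing perpetuity with first payment D_5 = 1.35.
V_4 = D_5/(r−g) = 1.35/(0.0962−0.04) = 24.0214
P₀ = V_4/(1+r)^4 = 24.0214/(1+0.0962)^4 = 16.6356

$16.64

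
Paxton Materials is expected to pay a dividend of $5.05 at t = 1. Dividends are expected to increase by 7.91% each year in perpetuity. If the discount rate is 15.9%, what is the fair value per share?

$63.20

Gordon growth model: P₀ = D₁/(r − g), with D₁ = 5.05 given directly.
P₀ = 5.0500 / (0.159 − 0.0791) = 5.0500 / 0.0799 = 63.2040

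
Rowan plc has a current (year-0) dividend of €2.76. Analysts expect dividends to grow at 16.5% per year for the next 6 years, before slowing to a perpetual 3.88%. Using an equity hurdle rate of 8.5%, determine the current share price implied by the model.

€116.50

Two-stage DDM. Project D₁…D_6 at 0.165, terminal growth 0.0388, discount at r = 0.085.
D_1 = 3.2154
D_2 = 3.7459
D_3 = 4.3640
D_4 = 5.0841
D_5 = 5.9230
D_6 = 6.9002
Terminal value at t=6: TV = D_7/(r−g) = 7.1680/(0.085−0.0388) = 155.1510
P₀ = 3.2154/(1+0.085)^1 + 3.7459/(1+0.085)^2 + 4.3640/(1+0.085)^3 + 5.0841/(1+0.085)^4 + 5.9230/(1+0.085)^5 + 6.9002/(1+0.085)^6 + 155.1510/(1+0.085)^6 = 116.4982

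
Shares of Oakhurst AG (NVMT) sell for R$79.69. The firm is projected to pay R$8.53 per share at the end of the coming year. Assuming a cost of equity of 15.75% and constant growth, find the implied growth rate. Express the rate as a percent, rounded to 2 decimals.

5.05%

From P₀ = D₁/(r − g), the implied growth is g = r − D₁/P₀.
g = 0.1575 − 8.53/79.69 = 0.1575 − 0.10704 = 0.05046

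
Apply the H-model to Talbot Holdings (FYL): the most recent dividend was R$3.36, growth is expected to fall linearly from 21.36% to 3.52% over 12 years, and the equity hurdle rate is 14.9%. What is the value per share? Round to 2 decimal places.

R$62.17

H-model: P₀ = D₀[(1+g_L) + H(g_S−g_L)]/(r−g_L), with H = 12/2 = 6.
P₀ = 3.36 × [(1+0.0352) + 6×(0.2136−0.0352)] / (0.149−0.0352)
   = 3.36 × 2.1056 / 0.1138 = 62.1689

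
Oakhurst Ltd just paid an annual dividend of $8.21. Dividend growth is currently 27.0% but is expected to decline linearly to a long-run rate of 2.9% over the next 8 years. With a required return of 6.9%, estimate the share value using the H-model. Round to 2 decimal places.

$409.06

H-model: P₀ = D₀[(1+g_L) + H(g_S−g_L)]/(r−g_L), with H = 8/2 = 4.
P₀ = 8.21 × [(1+0.029) + 4×(0.27−0.029)] / (0.069−0.029)
   = 8.21 × 1.9930 / 0.04 = 409.0632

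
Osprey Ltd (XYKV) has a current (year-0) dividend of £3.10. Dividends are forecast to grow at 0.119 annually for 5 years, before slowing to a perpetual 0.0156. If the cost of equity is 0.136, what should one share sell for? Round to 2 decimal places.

£39.07

Two-stage DDM. Project D₁…D_5 at 0.119, terminal growth 0.0156, discount at r = 0.136.
D_1 = 3.4689
D_2 = 3.8817
D_3 = 4.3436
D_4 = 4.8605
D_5 = 5.4389
Terminal value at t=5: TV = D_6/(r−g) = 5.5238/(0.136−0.0156) = 45.8784
P₀ = 3.4689/(1+0.136)^1 + 3.8817/(1+0.136)^2 + 4.3436/(1+0.136)^3 + 4.8605/(1+0.136)^4 + 5.4389/(1+0.136)^5 + 45.8784/(1+0.136)^5 = 39.0681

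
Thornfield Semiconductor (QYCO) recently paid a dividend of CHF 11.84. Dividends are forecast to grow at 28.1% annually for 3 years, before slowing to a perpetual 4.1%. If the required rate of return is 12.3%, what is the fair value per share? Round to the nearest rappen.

Two-stage DDM. Project D₁…D_3 at 0.281, terminal growth 0.041, discount at r = 0.123.
D_1 = 15.1670
D_2 = 19.4290
D_3 = 24.8885
Terminal value at t=3: TV = D_4/(r−g) = 25.9090/(0.123−0.041) = 315.9628
P₀ = 15.1670/(1+0.123)^1 + 19.4290/(1+0.123)^2 + 24.8885/(1+0.123)^3 + 315.9628/(1+0.123)^3 = 269.5839

CHF 269.58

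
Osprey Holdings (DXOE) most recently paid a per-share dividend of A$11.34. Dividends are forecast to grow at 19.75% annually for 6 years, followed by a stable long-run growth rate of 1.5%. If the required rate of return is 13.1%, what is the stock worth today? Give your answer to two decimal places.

A$223.30

Two-stage DDM. Project D₁…D_6 at 0.1975, terminal growth 0.015, discount at r = 0.131.
D_1 = 13.5796
D_2 = 16.2616
D_3 = 19.4733
D_4 = 23.3193
D_5 = 27.9248
D_6 = 33.4400
Terminal value at t=6: TV = D_7/(r−g) = 33.9416/(0.131−0.015) = 292.5999
P₀ = 13.5796/(1+0.131)^1 + 16.2616/(1+0.131)^2 + 19.4733/(1+0.131)^3 + 23.3193/(1+0.131)^4 + 27.9248/(1+0.131)^5 + 33.4400/(1+0.131)^6 + 292.5999/(1+0.131)^6 = 223.2950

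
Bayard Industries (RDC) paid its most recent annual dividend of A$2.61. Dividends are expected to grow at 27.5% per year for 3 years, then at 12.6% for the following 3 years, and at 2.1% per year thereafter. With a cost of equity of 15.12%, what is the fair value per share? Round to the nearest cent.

Three-stage DDM. Project D₁…D_6; terminal Gordon value at t=6 with g = 0.021; discount at r = 0.1512.
D_1 = 3.3277
D_2 = 4.2429
D_3 = 5.4097
D_4 = 6.0913
D_5 = 6.8588
D_6 = 7.7230
TV_6 = 7.8852/(0.1512−0.021) = 60.5621
P₀ = Σ Dₜ/(1+r)ᵗ + TV_6/(1+r)^6 = 45.8360

A$45.84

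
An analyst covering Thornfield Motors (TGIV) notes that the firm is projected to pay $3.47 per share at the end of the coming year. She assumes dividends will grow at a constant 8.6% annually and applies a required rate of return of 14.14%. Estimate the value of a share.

$62.64

Gordon growth model: P₀ = D₁/(r − g), with D₁ = 3.47 given directly.
P₀ = 3.4700 / (0.1414 − 0.086) = 3.4700 / 0.0554 = 62.6354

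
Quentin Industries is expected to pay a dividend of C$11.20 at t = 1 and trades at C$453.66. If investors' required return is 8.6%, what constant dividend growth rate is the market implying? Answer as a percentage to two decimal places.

From P₀ = D₁/(r − g), the implied growth is g = r − D₁/P₀.
g = 0.086 − 11.20/453.66 = 0.086 − 0.02469 = 0.06131

6.13%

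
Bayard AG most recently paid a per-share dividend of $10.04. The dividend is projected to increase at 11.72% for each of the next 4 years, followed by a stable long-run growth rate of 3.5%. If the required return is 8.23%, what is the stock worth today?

$292.93

Two-stage DDM. Project D₁…D_4 at 0.1172, terminal growth 0.035, discount at r = 0.0823.
D_1 = 11.2167
D_2 = 12.5313
D_3 = 14.0000
D_4 = 15.6407
Terminal value at t=4: TV = D_5/(r−g) = 16.1882/(0.0823−0.035) = 342.2446
P₀ = 11.2167/(1+0.0823)^1 + 12.5313/(1+0.0823)^2 + 14.0000/(1+0.0823)^3 + 15.6407/(1+0.0823)^4 + 342.2446/(1+0.0823)^4 = 292.9321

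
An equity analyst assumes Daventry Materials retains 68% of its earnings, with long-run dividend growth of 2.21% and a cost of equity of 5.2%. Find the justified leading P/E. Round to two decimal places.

Payout ratio b = 1 − 0.68 = 0.32.
Justified leading P/E = b/(r−g) = 0.32/(0.052−0.0221) = 10.7023

10.70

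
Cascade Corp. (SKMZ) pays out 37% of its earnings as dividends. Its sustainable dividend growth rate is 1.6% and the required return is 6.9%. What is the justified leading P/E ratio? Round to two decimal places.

Justified leading P/E = b/(r−g) = 0.37/(0.069−0.016) = 6.9811

6.98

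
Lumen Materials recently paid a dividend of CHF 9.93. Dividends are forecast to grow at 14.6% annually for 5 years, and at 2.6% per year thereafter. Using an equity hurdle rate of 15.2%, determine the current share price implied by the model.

CHF 127.65

Two-stage DDM. Project D₁…D_5 at 0.146, terminal growth 0.026, discount at r = 0.152.
D_1 = 11.3798
D_2 = 13.0412
D_3 = 14.9452
D_4 = 17.1273
D_5 = 19.6278
Terminal value at t=5: TV = D_6/(r−g) = 20.1382/(0.152−0.026) = 159.8266
P₀ = 11.3798/(1+0.152)^1 + 13.0412/(1+0.152)^2 + 14.9452/(1+0.152)^3 + 17.1273/(1+0.152)^4 + 19.6278/(1+0.152)^5 + 159.8266/(1+0.152)^5 = 127.6543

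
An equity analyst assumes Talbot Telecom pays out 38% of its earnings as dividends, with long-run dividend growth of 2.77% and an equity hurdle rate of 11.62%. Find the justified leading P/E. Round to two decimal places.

Justified leading P/E = b/(r−g) = 0.38/(0.1162−0.0277) = 4.2938

4.29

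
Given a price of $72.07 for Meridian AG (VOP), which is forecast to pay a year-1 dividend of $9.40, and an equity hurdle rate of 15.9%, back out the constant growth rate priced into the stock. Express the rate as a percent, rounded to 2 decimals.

2.86%

From P₀ = D₁/(r − g), the implied growth is g = r − D₁/P₀.
g = 0.159 − 9.40/72.07 = 0.159 − 0.13043 = 0.02857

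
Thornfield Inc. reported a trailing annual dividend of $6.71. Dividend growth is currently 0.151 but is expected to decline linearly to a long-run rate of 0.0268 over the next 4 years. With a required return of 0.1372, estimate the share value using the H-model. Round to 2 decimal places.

H-model: P₀ = D₀[(1+g_L) + H(g_S−g_L)]/(r−g_L), with H = 4/2 = 2.
P₀ = 6.71 × [(1+0.0268) + 2×(0.151−0.0268)] / (0.1372−0.0268)
   = 6.71 × 1.2752 / 0.1104 = 77.5054

$77.51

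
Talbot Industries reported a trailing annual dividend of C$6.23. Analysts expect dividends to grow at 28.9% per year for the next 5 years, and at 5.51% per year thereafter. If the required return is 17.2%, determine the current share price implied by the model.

Two-stage DDM. Project D₁…D_5 at 0.289, terminal growth 0.0551, discount at r = 0.172.
D_1 = 8.0305
D_2 = 10.3513
D_3 = 13.3428
D_4 = 17.1989
D_5 = 22.1693
Terminal value at t=5: TV = D_6/(r−g) = 23.3909/(0.172−0.0551) = 200.0929
P₀ = 8.0305/(1+0.172)^1 + 10.3513/(1+0.172)^2 + 13.3428/(1+0.172)^3 + 17.1989/(1+0.172)^4 + 22.1693/(1+0.172)^5 + 200.0929/(1+0.172)^5 = 132.3061

C$132.31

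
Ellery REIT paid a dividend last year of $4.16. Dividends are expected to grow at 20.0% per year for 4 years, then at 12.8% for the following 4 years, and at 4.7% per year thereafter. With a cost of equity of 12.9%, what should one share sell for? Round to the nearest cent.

Three-stage DDM. Project D₁…D_8; terminal Gordon value at t=8 with g = 0.047; discount at r = 0.129.
D_1 = 4.9920
D_2 = 5.9904
D_3 = 7.1885
D_4 = 8.6262
D_5 = 9.7303
D_6 = 10.9758
D_7 = 12.3807
D_8 = 13.9654
TV_8 = 14.6218/(0.129−0.047) = 178.3149
P₀ = Σ Dₜ/(1+r)ᵗ + TV_8/(1+r)^8 = 108.1680

$108.17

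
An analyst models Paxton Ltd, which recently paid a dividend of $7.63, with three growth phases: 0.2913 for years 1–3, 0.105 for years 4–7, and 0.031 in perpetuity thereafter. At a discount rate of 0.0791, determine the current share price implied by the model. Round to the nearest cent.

Three-stage DDM. Project D₁…D_7; terminal Gordon value at t=7 with g = 0.031; discount at r = 0.0791.
D_1 = 9.8526
D_2 = 12.7227
D_3 = 16.4288
D_4 = 18.1538
D_5 = 20.0600
D_6 = 22.1663
D_7 = 24.4937
TV_7 = 25.2530/(0.0791−0.031) = 525.0113
P₀ = Σ Dₜ/(1+r)ᵗ + TV_7/(1+r)^7 = 396.7744

$396.77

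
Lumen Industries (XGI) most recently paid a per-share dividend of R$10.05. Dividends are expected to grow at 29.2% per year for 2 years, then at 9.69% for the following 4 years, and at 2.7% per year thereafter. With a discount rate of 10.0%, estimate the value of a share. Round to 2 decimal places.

Three-stage DDM. Project D₁…D_6; terminal Gordon value at t=6 with g = 0.027; discount at r = 0.1.
D_1 = 12.9846
D_2 = 16.7761
D_3 = 18.4017
D_4 = 20.1848
D_5 = 22.1407
D_6 = 24.2862
TV_6 = 24.9419/(0.1−0.027) = 341.6700
P₀ = Σ Dₜ/(1+r)ᵗ + TV_6/(1+r)^6 = 273.6011

R$273.60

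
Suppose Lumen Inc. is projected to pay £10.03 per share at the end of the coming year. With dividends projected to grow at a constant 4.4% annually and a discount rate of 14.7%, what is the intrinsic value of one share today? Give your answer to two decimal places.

Gordon growth model: P₀ = D₁/(r − g), with D₁ = 10.03 given directly.
P₀ = 10.0300 / (0.147 − 0.044) = 10.0300 / 0.103 = 97.3786

£97.38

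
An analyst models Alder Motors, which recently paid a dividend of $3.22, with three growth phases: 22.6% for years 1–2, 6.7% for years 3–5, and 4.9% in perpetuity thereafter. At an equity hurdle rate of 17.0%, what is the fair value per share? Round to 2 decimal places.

$39.00

Three-stage DDM. Project D₁…D_5; terminal Gordon value at t=5 with g = 0.049; discount at r = 0.17.
D_1 = 3.9477
D_2 = 4.8399
D_3 = 5.1642
D_4 = 5.5102
D_5 = 5.8794
TV_5 = 6.1674/(0.17−0.049) = 50.9707
P₀ = Σ Dₜ/(1+r)ᵗ + TV_5/(1+r)^5 = 39.0045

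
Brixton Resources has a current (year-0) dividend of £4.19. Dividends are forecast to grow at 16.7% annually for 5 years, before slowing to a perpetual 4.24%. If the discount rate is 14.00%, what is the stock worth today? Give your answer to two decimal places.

£72.79

Two-stage DDM. Project D₁…D_5 at 0.167, terminal growth 0.0424, discount at r = 0.14.
D_1 = 4.8897
D_2 = 5.7063
D_3 = 6.6593
D_4 = 7.7714
D_5 = 9.0692
Terminal value at t=5: TV = D_6/(r−g) = 9.4537/(0.14−0.0424) = 96.8619
P₀ = 4.8897/(1+0.14)^1 + 5.7063/(1+0.14)^2 + 6.6593/(1+0.14)^3 + 7.7714/(1+0.14)^4 + 9.0692/(1+0.14)^5 + 96.8619/(1+0.14)^5 = 72.7934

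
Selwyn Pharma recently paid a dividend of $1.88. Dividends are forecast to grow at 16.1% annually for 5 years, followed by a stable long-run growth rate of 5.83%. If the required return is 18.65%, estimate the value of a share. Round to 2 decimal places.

Two-stage DDM. Project D₁…D_5 at 0.161, terminal growth 0.0583, discount at r = 0.1865.
D_1 = 2.1827
D_2 = 2.5341
D_3 = 2.9421
D_4 = 3.4158
D_5 = 3.9657
Terminal value at t=5: TV = D_6/(r−g) = 4.1969/(0.1865−0.0583) = 32.7371
P₀ = 2.1827/(1+0.1865)^1 + 2.5341/(1+0.1865)^2 + 2.9421/(1+0.1865)^3 + 3.4158/(1+0.1865)^4 + 3.9657/(1+0.1865)^5 + 32.7371/(1+0.1865)^5 = 22.7330

$22.73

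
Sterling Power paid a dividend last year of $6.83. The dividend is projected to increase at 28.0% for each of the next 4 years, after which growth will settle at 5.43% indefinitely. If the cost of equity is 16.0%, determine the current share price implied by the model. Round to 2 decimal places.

Two-stage DDM. Project D₁…D_4 at 0.28, terminal growth 0.0543, discount at r = 0.16.
D_1 = 8.7424
D_2 = 11.1903
D_3 = 14.3235
D_4 = 18.3341
Terminal value at t=4: TV = D_5/(r−g) = 19.3297/(0.16−0.0543) = 182.8731
P₀ = 8.7424/(1+0.16)^1 + 11.1903/(1+0.16)^2 + 14.3235/(1+0.16)^3 + 18.3341/(1+0.16)^4 + 182.8731/(1+0.16)^4 = 136.1542

$136.15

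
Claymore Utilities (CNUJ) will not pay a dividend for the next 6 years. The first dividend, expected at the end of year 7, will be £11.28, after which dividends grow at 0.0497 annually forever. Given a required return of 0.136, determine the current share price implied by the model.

Deferred-dividend DDM. At t=6 the remaining stream is a growing perpetuity with first payment D_7 = 11.28.
V_6 = D_7/(r−g) = 11.28/(0.136−0.0497) = 130.7068
P₀ = V_6/(1+r)^6 = 130.7068/(1+0.136)^6 = 60.8175

£60.82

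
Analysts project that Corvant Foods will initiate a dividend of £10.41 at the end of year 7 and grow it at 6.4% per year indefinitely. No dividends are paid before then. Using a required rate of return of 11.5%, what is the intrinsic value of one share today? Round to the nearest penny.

Deferred-dividend DDM. At t=6 the remaining stream is a growing perpetuity with first payment D_7 = 10.41.
V_6 = D_7/(r−g) = 10.41/(0.115−0.064) = 204.1176
P₀ = V_6/(1+r)^6 = 204.1176/(1+0.115)^6 = 106.2261

£106.23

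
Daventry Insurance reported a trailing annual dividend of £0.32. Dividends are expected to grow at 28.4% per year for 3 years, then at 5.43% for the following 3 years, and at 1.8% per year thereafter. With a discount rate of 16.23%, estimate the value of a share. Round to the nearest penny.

£4.52

Three-stage DDM. Project D₁…D_6; terminal Gordon value at t=6 with g = 0.018; discount at r = 0.1623.
D_1 = 0.4109
D_2 = 0.5276
D_3 = 0.6774
D_4 = 0.7142
D_5 = 0.7530
D_6 = 0.7938
TV_6 = 0.8081/(0.1623−0.018) = 5.6004
P₀ = Σ Dₜ/(1+r)ᵗ + TV_6/(1+r)^6 = 4.5152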